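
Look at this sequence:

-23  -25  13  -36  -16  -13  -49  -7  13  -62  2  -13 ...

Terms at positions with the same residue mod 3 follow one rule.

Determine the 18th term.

-13

The terms cycle through 3 interleaved subsequences.
Track A: -23, -36, -49, -62 (linear: a_n = -10 − 13·n).
Track B: -25, -16, -7, 2 (arithmetic, step +9).
Track C: 13, -13, 13, -13 (the oscillation 13·(−1)^(n+1)).
Position 18 → track C, term 6 = -13.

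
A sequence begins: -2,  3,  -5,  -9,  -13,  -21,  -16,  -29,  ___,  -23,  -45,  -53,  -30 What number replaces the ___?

The slot pattern repeats as ABB (period 3), so there are 2 interleaved tracks.
Subsequence A is -2, -9, -16, -23, -30, which is arithmetic, step −7.
Subsequence B is 3, -5, -13, -21, -29, ?, -45, -53, which is arithmetic, step −8.
The gap is subsequence B's term 6; the rule gives -37.

-37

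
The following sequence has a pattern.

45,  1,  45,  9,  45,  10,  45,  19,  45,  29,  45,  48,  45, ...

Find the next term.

77

Taking every 2nd term gives 2 separate tracks.
Track A: 45, 45, 45, 45, 45, 45, 45 — the constant sequence 45.
Track B: 1, 9, 10, 19, 29, 48 — Fibonacci-style (each term is the sum of the two before it).
Position 14 falls in track B as its term 7, giving 77.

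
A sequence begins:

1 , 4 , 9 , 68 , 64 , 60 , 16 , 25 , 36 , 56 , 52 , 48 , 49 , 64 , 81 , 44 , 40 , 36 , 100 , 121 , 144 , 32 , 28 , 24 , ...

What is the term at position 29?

16

Reading positions in blocks of 6 reveals the pattern AAABBB — 2 tracks woven together.
Subsequence A: 1, 4, 9, 16, 25, 36, 49, 64, 81, 100, 121, 144. Perfect squares starting at 1².
Subsequence B: 68, 64, 60, 56, 52, 48, 44, 40, 36, 32, 28, 24. Linear: a_n = 72 − 4·n.
Position 29 → subsequence B, term 14 = 16.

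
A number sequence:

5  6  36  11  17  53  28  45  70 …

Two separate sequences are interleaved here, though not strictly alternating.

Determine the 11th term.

The slot pattern repeats as AAB (period 3), so there are 2 interleaved tracks.
Stream A is 5, 6, 11, 17, 28, 45, which is a Fibonacci-like recurrence a_n = a_{n-1} + a_{n-2}.
Stream B is 36, 53, 70, which is adding 17 each time.
The 11th slot belongs to stream A; its 8th term is 118.

118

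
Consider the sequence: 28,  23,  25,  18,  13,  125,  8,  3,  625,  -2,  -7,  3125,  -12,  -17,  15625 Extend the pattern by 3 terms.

-22, -27, 78125

The slot pattern repeats as AAB (period 3), so there are 2 interleaved tracks.
Stream A = 28, 23, 18, 13, 8, 3, -2, -7, -12, -17: linear: a_n = 33 − 5·n.
Stream B = 25, 125, 625, 3125, 15625: successive powers of 5.
Position 16 → stream A, term 11 = -22.
Term 17 comes from stream A (its 12th entry): -27.
Position 18 falls in stream B as its term 6, giving 78125.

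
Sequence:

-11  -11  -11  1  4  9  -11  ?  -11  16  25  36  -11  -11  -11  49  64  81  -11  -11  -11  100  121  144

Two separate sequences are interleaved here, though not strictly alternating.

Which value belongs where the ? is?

-11

Positions follow the repeating pattern AAABBB; grouping by letter gives 2 tracks.
Stream A is -11, -11, -11, -11, ?, -11, -11, -11, -11, -11, -11, -11, which is always -11.
Stream B is 1, 4, 9, 16, 25, 36, 49, 64, 81, 100, 121, 144, which is the squares 1², 2², 3², ….
Stream A's pattern makes the blank -11.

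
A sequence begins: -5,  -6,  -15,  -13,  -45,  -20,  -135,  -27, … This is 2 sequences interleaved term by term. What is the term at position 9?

-405

Taking every 2nd term gives 2 separate tracks.
Stream A is -5, -15, -45, -135, which is a geometric progression (common ratio 3).
Stream B is -6, -13, -20, -27, which is subtracting 7 each time.
Position 9 falls in stream A as its term 5, giving -405.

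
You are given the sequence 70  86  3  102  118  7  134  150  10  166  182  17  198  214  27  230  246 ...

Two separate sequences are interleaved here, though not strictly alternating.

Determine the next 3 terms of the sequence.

The slot pattern repeats as AAB (period 3), so there are 2 interleaved tracks.
Subsequence A: 70, 86, 102, 118, 134, 150, 166, 182, 198, 214, 230, 246. Linear: a_n = 54 + 16·n.
Subsequence B: 3, 7, 10, 17, 27. Each term equals the sum of the previous two.
Position 18 falls in subsequence B as its term 6, giving 44.
The 19th slot belongs to subsequence A; its 13th term is 262.
Position 20 falls in subsequence A as its term 14, giving 278.

44, 262, 278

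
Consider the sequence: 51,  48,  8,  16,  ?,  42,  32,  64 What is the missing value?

45

The slot pattern repeats as AABB (period 4), so there are 2 interleaved tracks.
Track A = 51, 48, ?, 42: arithmetic with common difference −3.
Track B = 8, 16, 32, 64: successive powers of 2.
Filling track A at index 3 by its rule yields 45.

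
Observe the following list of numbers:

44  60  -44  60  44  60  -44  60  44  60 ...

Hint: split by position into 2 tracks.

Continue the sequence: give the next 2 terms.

Odd-indexed and even-indexed terms follow separate rules.
Subsequence A: 44, -44, 44, -44, 44. Alternating ±44.
Subsequence B: 60, 60, 60, 60, 60. Always 60.
The 11th slot belongs to subsequence A; its 6th term is -44.
Position 12 falls in subsequence B as its term 6, giving 60.

-44, 60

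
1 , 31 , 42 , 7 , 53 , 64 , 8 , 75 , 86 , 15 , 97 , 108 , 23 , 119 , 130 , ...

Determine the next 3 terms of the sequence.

38, 141, 152

The slot pattern repeats as ABB (period 3), so there are 2 interleaved tracks.
Stream A: 1, 7, 8, 15, 23 — each term equals the sum of the previous two.
Stream B: 31, 42, 53, 64, 75, 86, 97, 108, 119, 130 — adding 11 each time.
Term 16 comes from stream A (its 6th entry): 38.
Term 17 comes from stream B (its 11th entry): 141.
Term 18 comes from stream B (its 12th entry): 152.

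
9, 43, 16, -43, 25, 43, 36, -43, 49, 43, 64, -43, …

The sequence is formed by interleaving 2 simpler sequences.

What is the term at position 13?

The terms cycle through 2 interleaved subsequences.
Stream A: 9, 16, 25, 36, 49, 64. The squares 3², 4², 5², ….
Stream B: 43, -43, 43, -43, 43, -43. Oscillating between 43 and -43.
Term 13 comes from stream A (its 7th entry): 81.

81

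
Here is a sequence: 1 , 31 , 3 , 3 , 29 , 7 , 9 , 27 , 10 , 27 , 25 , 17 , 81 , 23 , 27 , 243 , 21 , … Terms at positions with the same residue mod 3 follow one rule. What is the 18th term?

44

The terms cycle through 3 interleaved subsequences.
Track A: 1, 3, 9, 27, 81, 243. Powers 3^0, 3^1, 3^2, ….
Track B: 31, 29, 27, 25, 23, 21. Arithmetic with common difference −2.
Track C: 3, 7, 10, 17, 27. A Fibonacci-like recurrence a_n = a_{n-1} + a_{n-2}.
Term 18 comes from track C (its 6th entry): 44.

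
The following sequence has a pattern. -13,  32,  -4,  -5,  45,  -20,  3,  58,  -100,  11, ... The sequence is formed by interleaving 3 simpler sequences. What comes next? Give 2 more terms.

Taking every 3rd term gives 3 separate tracks.
Track A = -13, -5, 3, 11: adding 8 each time.
Track B = 32, 45, 58: adding 13 each time.
Track C = -4, -20, -100: geometric, ×5 each step.
The 11th slot belongs to track B; its 4th term is 71.
The 12th slot belongs to track C; its 4th term is -500.

71, -500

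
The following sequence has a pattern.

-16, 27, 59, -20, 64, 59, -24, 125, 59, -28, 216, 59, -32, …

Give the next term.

Split by position mod 3 into 3 tracks.
Subsequence A is -16, -20, -24, -28, -32, which is subtracting 4 each time.
Subsequence B is 27, 64, 125, 216, which is perfect cubes starting at 3³.
Subsequence C is 59, 59, 59, 59, which is constant 59.
Position 14 → subsequence B, term 5 = 343.

343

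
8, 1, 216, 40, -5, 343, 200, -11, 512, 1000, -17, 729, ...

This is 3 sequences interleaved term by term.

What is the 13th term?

Read the sequence 3 terms at a time; column i is its own pattern.
Subsequence A: 8, 40, 200, 1000 — a geometric progression (common ratio 5).
Subsequence B: 1, -5, -11, -17 — subtracting 6 each time.
Subsequence C: 216, 343, 512, 729 — the cubes 6³, 7³, 8³, ….
Position 13 falls in subsequence A as its term 5, giving 5000.

5000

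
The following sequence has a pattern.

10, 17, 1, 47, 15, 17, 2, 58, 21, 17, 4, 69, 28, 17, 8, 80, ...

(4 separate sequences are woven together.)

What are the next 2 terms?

Taking every 4th term gives 4 separate tracks.
Subsequence A: 10, 15, 21, 28. Triangular numbers n(n+1)/2 for n = 4, 5, ….
Subsequence B: 17, 17, 17, 17. The constant sequence 17.
Subsequence C: 1, 2, 4, 8. Powers 2^0, 2^1, 2^2, ….
Subsequence D: 47, 58, 69, 80. Linear: a_n = 36 + 11·n.
Position 17 falls in subsequence A as its term 5, giving 36.
The 18th slot belongs to subsequence B; its 5th term is 17.

36, 17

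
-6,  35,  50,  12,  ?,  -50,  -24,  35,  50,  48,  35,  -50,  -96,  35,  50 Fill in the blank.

35

Split by position mod 3 into 3 tracks.
Track A is -6, 12, -24, 48, -96, which is geometric with ratio -2.
Track B is 35, ?, 35, 35, 35, which is constant 35.
Track C is 50, -50, 50, -50, 50, which is alternating ±50.
The gap is track B's term 2; the rule gives 35.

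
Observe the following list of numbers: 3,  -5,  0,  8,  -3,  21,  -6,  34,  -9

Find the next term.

47

Taking every 2nd term gives 2 separate tracks.
Track A: 3, 0, -3, -6, -9 — subtracting 3 each time.
Track B: -5, 8, 21, 34 — linear: a_n = -18 + 13·n.
Position 10 → track B, term 5 = 47.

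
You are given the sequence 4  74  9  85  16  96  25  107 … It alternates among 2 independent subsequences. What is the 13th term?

64

Split by position mod 2 into 2 tracks.
Stream A: 4, 9, 16, 25 — consecutive squares n² from n = 2.
Stream B: 74, 85, 96, 107 — adding 11 each time.
Position 13 → stream A, term 7 = 64.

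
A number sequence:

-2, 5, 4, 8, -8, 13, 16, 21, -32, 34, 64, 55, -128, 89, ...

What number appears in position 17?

The terms cycle through 2 interleaved subsequences.
Stream A: -2, 4, -8, 16, -32, 64, -128 — geometric, ×-2 each step.
Stream B: 5, 8, 13, 21, 34, 55, 89 — each term equals the sum of the previous two.
Term 17 comes from stream A (its 9th entry): -512.

-512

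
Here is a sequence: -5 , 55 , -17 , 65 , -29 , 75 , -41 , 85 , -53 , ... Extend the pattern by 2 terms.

95, -65

Split by position mod 2 into 2 tracks.
Subsequence A: -5, -17, -29, -41, -53. Subtracting 12 each time.
Subsequence B: 55, 65, 75, 85. Arithmetic, step +10.
The 10th slot belongs to subsequence B; its 5th term is 95.
Term 11 comes from subsequence A (its 6th entry): -65.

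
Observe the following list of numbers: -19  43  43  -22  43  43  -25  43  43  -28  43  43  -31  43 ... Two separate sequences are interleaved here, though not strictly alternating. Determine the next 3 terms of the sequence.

43, -34, 43

Positions follow the repeating pattern ABB; grouping by letter gives 2 tracks.
Stream A: -19, -22, -25, -28, -31 (subtracting 3 each time).
Stream B: 43, 43, 43, 43, 43, 43, 43, 43, 43 (the constant sequence 43).
Position 15 → stream B, term 10 = 43.
Term 16 comes from stream A (its 6th entry): -34.
Position 17 → stream B, term 11 = 43.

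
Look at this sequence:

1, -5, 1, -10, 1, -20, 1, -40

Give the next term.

1

Split by position mod 2 into 2 tracks.
Subsequence A is 1, 1, 1, 1, which is the constant sequence 1.
Subsequence B is -5, -10, -20, -40, which is geometric with ratio 2.
Term 9 comes from subsequence A (its 5th entry): 1.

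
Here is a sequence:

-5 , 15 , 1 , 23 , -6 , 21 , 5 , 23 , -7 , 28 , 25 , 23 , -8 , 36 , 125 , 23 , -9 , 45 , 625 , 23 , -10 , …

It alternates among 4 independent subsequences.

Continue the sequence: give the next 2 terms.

Split by position mod 4 into 4 tracks.
Track A: -5, -6, -7, -8, -9, -10 (subtracting 1 each time).
Track B: 15, 21, 28, 36, 45 (triangular numbers starting at T_5).
Track C: 1, 5, 25, 125, 625 (successive powers of 5).
Track D: 23, 23, 23, 23, 23 (constant 23).
Position 22 → track B, term 6 = 55.
Position 23 falls in track C as its term 6, giving 3125.

55, 3125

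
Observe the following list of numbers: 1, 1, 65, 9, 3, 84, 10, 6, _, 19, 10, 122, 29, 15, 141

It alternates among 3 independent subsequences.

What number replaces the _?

The terms cycle through 3 interleaved subsequences.
Subsequence A: 1, 9, 10, 19, 29. Each term equals the sum of the previous two.
Subsequence B: 1, 3, 6, 10, 15. Triangular numbers starting at T_1.
Subsequence C: 65, 84, ?, 122, 141. Adding 19 each time.
Subsequence C's pattern makes the blank 103.

103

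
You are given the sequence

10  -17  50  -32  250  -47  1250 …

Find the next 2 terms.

-62, 6250

The terms cycle through 2 interleaved subsequences.
Track A: 10, 50, 250, 1250. A geometric progression (common ratio 5).
Track B: -17, -32, -47. Arithmetic with common difference −15.
Term 8 comes from track B (its 4th entry): -62.
Position 9 falls in track A as its term 5, giving 6250.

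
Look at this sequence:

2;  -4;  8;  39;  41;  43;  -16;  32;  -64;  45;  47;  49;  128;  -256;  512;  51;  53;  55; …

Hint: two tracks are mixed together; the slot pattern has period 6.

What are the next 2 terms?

-1024, 2048

The slot pattern repeats as AAABBB (period 6), so there are 2 interleaved tracks.
Stream A is 2, -4, 8, -16, 32, -64, 128, -256, 512, which is a geometric progression (common ratio -2).
Stream B is 39, 41, 43, 45, 47, 49, 51, 53, 55, which is adding 2 each time.
Position 19 → stream A, term 10 = -1024.
Term 20 comes from stream A (its 11th entry): 2048.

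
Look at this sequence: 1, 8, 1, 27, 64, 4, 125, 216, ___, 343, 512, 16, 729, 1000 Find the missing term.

9

Reading positions in blocks of 3 reveals the pattern AAB — 2 tracks woven together.
Track A: 1, 8, 27, 64, 125, 216, 343, 512, 729, 1000. Perfect cubes starting at 1³.
Track B: 1, 4, ?, 16. Consecutive squares n² from n = 1.
So the missing entry in track B is 9.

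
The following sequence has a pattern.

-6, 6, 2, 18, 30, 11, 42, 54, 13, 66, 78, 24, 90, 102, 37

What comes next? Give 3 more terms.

114, 126, 61

The slot pattern repeats as AAB (period 3), so there are 2 interleaved tracks.
Subsequence A: -6, 6, 18, 30, 42, 54, 66, 78, 90, 102. Linear: a_n = -18 + 12·n.
Subsequence B: 2, 11, 13, 24, 37. Fibonacci-style (each term is the sum of the two before it).
Position 16 falls in subsequence A as its term 11, giving 114.
Position 17 → subsequence A, term 12 = 126.
The 18th slot belongs to subsequence B; its 6th term is 61.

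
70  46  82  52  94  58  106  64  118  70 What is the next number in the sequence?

130

The terms cycle through 2 interleaved subsequences.
Subsequence A = 70, 82, 94, 106, 118: arithmetic, step +12.
Subsequence B = 46, 52, 58, 64, 70: arithmetic with common difference +6.
Position 11 → subsequence A, term 6 = 130.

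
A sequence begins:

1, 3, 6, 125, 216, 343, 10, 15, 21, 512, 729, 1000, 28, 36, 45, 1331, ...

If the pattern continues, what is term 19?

Reading positions in blocks of 6 reveals the pattern AAABBB — 2 tracks woven together.
Stream A is 1, 3, 6, 10, 15, 21, 28, 36, 45, which is triangular numbers n(n+1)/2 for n = 1, 2, ….
Stream B is 125, 216, 343, 512, 729, 1000, 1331, which is perfect cubes starting at 5³.
Position 19 → stream A, term 10 = 55.

55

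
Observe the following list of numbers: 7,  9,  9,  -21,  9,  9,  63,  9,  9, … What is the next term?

Positions follow the repeating pattern ABB; grouping by letter gives 2 tracks.
Track A: 7, -21, 63 — geometric with ratio -3.
Track B: 9, 9, 9, 9, 9, 9 — constant 9.
Position 10 → track A, term 4 = -189.

-189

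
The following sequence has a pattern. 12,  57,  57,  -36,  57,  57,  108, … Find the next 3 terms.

57, 57, -324

The slot pattern repeats as ABB (period 3), so there are 2 interleaved tracks.
Stream A: 12, -36, 108. Geometric, ×-3 each step.
Stream B: 57, 57, 57, 57. Constant 57.
Position 8 → stream B, term 5 = 57.
Term 9 comes from stream B (its 6th entry): 57.
Term 10 comes from stream A (its 4th entry): -324.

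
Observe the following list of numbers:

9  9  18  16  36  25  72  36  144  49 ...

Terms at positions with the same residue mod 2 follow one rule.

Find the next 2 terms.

The terms cycle through 2 interleaved subsequences.
Stream A: 9, 18, 36, 72, 144 (geometric, ×2 each step).
Stream B: 9, 16, 25, 36, 49 (perfect squares starting at 3²).
Position 11 → stream A, term 6 = 288.
Position 12 → stream B, term 6 = 64.

288, 64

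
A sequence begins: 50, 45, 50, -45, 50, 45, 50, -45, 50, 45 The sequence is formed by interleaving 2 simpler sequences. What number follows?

Positions 1, 3, 5, … form one subsequence and positions 2, 4, 6, … form another.
Subsequence A = 50, 50, 50, 50, 50: constant 50.
Subsequence B = 45, -45, 45, -45, 45: alternating ±45.
Term 11 comes from subsequence A (its 6th entry): 50.

50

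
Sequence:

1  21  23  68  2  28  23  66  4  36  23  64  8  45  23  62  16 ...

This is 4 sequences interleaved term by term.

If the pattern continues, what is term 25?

64

The terms cycle through 4 interleaved subsequences.
Track A: 1, 2, 4, 8, 16. Powers of 2.
Track B: 21, 28, 36, 45. Triangular numbers n(n+1)/2 for n = 6, 7, ….
Track C: 23, 23, 23, 23. Constant 23.
Track D: 68, 66, 64, 62. Subtracting 2 each time.
Term 25 comes from track A (its 7th entry): 64.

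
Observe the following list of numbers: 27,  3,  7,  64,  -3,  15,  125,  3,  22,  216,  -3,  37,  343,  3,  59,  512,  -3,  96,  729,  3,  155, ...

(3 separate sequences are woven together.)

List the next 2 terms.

1000, -3

Read the sequence 3 terms at a time; column i is its own pattern.
Track A = 27, 64, 125, 216, 343, 512, 729: the cubes 3³, 4³, 5³, ….
Track B = 3, -3, 3, -3, 3, -3, 3: the oscillation 3·(−1)^(n+1).
Track C = 7, 15, 22, 37, 59, 96, 155: a Fibonacci-like recurrence a_n = a_{n-1} + a_{n-2}.
Position 22 falls in track A as its term 8, giving 1000.
Term 23 comes from track B (its 8th entry): -3.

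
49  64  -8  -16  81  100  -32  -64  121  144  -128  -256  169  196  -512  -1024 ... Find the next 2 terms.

Reading positions in blocks of 4 reveals the pattern AABB — 2 tracks woven together.
Track A = 49, 64, 81, 100, 121, 144, 169, 196: perfect squares starting at 7².
Track B = -8, -16, -32, -64, -128, -256, -512, -1024: geometric with ratio 2.
The 17th slot belongs to track A; its 9th term is 225.
Position 18 → track A, term 10 = 256.

225, 256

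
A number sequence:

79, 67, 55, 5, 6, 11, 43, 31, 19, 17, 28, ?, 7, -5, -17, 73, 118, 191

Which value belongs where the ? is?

The slot pattern repeats as AAABBB (period 6), so there are 2 interleaved tracks.
Track A = 79, 67, 55, 43, 31, 19, 7, -5, -17: linear: a_n = 91 − 12·n.
Track B = 5, 6, 11, 17, 28, ?, 73, 118, 191: a Fibonacci-like recurrence a_n = a_{n-1} + a_{n-2}.
Track B's pattern makes the blank 45.

45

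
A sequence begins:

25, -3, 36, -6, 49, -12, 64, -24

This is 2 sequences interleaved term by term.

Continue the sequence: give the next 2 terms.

81, -48

The terms cycle through 2 interleaved subsequences.
Track A: 25, 36, 49, 64 (the squares 5², 6², 7², …).
Track B: -3, -6, -12, -24 (geometric with ratio 2).
The 9th slot belongs to track A; its 5th term is 81.
Position 10 falls in track B as its term 5, giving -48.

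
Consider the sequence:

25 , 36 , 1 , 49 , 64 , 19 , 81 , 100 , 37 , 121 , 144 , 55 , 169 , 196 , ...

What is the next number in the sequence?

The slot pattern repeats as AAB (period 3), so there are 2 interleaved tracks.
Track A: 25, 36, 49, 64, 81, 100, 121, 144, 169, 196. The squares 5², 6², 7², ….
Track B: 1, 19, 37, 55. Arithmetic, step +18.
The 15th slot belongs to track B; its 5th term is 73.

73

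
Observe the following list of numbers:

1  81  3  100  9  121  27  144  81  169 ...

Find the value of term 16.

Odd-indexed and even-indexed terms follow separate rules.
Track A: 1, 3, 9, 27, 81 (geometric, ×3 each step).
Track B: 81, 100, 121, 144, 169 (consecutive squares n² from n = 9).
Position 16 → track B, term 8 = 256.

256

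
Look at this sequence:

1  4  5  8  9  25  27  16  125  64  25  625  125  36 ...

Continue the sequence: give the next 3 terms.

3125, 216, 49

Split by position mod 3: positions 1, 4, 7, … form one track, and each other residue class forms its own.
Track A = 1, 8, 27, 64, 125: perfect cubes starting at 1³.
Track B = 4, 9, 16, 25, 36: consecutive squares n² from n = 2.
Track C = 5, 25, 125, 625: powers 5^1, 5^2, 5^3, ….
The 15th slot belongs to track C; its 5th term is 3125.
The 16th slot belongs to track A; its 6th term is 216.
Term 17 comes from track B (its 6th entry): 49.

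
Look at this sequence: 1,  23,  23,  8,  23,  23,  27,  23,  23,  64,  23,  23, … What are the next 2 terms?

The slot pattern repeats as ABB (period 3), so there are 2 interleaved tracks.
Subsequence A is 1, 8, 27, 64, which is the cubes 1³, 2³, 3³, ….
Subsequence B is 23, 23, 23, 23, 23, 23, 23, 23, which is constant 23.
Position 13 falls in subsequence A as its term 5, giving 125.
Position 14 falls in subsequence B as its term 9, giving 23.

125, 23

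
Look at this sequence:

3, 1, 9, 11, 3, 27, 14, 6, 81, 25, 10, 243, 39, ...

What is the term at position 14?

Split by position mod 3 into 3 tracks.
Track A: 3, 11, 14, 25, 39. Each term equals the sum of the previous two.
Track B: 1, 3, 6, 10. The triangular numbers T_1, T_2, ….
Track C: 9, 27, 81, 243. Multiplying by 3 each time.
The 14th slot belongs to track B; its 5th term is 15.

15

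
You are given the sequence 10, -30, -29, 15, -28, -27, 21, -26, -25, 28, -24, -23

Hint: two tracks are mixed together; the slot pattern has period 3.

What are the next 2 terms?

Reading positions in blocks of 3 reveals the pattern ABB — 2 tracks woven together.
Subsequence A: 10, 15, 21, 28 (triangular numbers n(n+1)/2 for n = 4, 5, …).
Subsequence B: -30, -29, -28, -27, -26, -25, -24, -23 (adding 1 each time).
Term 13 comes from subsequence A (its 5th entry): 36.
Position 14 falls in subsequence B as its term 9, giving -22.

36, -22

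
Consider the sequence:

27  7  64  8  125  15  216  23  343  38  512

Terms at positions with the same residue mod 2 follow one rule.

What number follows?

61

Taking every 2nd term gives 2 separate tracks.
Subsequence A: 27, 64, 125, 216, 343, 512 — the cubes 3³, 4³, 5³, ….
Subsequence B: 7, 8, 15, 23, 38 — a Fibonacci-like recurrence a_n = a_{n-1} + a_{n-2}.
The 12th slot belongs to subsequence B; its 6th term is 61.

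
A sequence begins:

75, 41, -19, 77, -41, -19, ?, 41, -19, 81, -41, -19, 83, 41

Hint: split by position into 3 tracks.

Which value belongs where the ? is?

Read the sequence 3 terms at a time; column i is its own pattern.
Stream A is 75, 77, ?, 81, 83, which is arithmetic with common difference +2.
Stream B is 41, -41, 41, -41, 41, which is alternating ±41.
Stream C is -19, -19, -19, -19, which is always -19.
So the missing entry in stream A is 79.

79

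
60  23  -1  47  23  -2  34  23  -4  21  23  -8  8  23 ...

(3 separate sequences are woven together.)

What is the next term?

-16

Split by position mod 3: positions 1, 4, 7, … form one track, and each other residue class forms its own.
Subsequence A is 60, 47, 34, 21, 8, which is arithmetic with common difference −13.
Subsequence B is 23, 23, 23, 23, 23, which is the constant sequence 23.
Subsequence C is -1, -2, -4, -8, which is a geometric progression (common ratio 2).
Position 15 → subsequence C, term 5 = -16.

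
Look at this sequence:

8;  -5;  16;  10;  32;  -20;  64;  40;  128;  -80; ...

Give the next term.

256

Taking every 2nd term gives 2 separate tracks.
Stream A: 8, 16, 32, 64, 128 — powers of 2.
Stream B: -5, 10, -20, 40, -80 — multiplying by -2 each time.
The 11th slot belongs to stream A; its 6th term is 256.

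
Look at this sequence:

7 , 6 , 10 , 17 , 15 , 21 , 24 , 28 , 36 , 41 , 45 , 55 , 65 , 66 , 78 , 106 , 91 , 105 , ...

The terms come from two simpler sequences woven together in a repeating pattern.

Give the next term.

171

Reading positions in blocks of 3 reveals the pattern ABB — 2 tracks woven together.
Stream A: 7, 17, 24, 41, 65, 106 — Fibonacci-style (each term is the sum of the two before it).
Stream B: 6, 10, 15, 21, 28, 36, 45, 55, 66, 78, 91, 105 — triangular numbers starting at T_3.
Position 19 → stream A, term 7 = 171.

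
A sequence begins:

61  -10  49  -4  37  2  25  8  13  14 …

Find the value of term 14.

26

Positions 1, 3, 5, … form one subsequence and positions 2, 4, 6, … form another.
Stream A: 61, 49, 37, 25, 13 — arithmetic, step −12.
Stream B: -10, -4, 2, 8, 14 — arithmetic, step +6.
Term 14 comes from stream B (its 7th entry): 26.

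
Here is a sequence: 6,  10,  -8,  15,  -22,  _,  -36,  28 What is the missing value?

The terms cycle through 2 interleaved subsequences.
Stream A = 6, -8, -22, -36: subtracting 14 each time.
Stream B = 10, 15, ?, 28: the triangular numbers T_4, T_5, ….
Stream B's pattern makes the blank 21.

21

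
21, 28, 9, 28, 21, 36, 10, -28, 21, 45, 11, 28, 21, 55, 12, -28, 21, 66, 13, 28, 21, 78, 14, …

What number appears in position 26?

The terms cycle through 4 interleaved subsequences.
Track A = 21, 21, 21, 21, 21, 21: the constant sequence 21.
Track B = 28, 36, 45, 55, 66, 78: triangular numbers n(n+1)/2 for n = 7, 8, ….
Track C = 9, 10, 11, 12, 13, 14: linear: a_n = 8 + n.
Track D = 28, -28, 28, -28, 28: alternating ±28.
The 26th slot belongs to track B; its 7th term is 91.

91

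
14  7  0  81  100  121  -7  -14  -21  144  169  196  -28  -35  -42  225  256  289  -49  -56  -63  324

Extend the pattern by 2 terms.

361, 400

Positions follow the repeating pattern AAABBB; grouping by letter gives 2 tracks.
Track A: 14, 7, 0, -7, -14, -21, -28, -35, -42, -49, -56, -63. Subtracting 7 each time.
Track B: 81, 100, 121, 144, 169, 196, 225, 256, 289, 324. Consecutive squares n² from n = 9.
Position 23 → track B, term 11 = 361.
The 24th slot belongs to track B; its 12th term is 400.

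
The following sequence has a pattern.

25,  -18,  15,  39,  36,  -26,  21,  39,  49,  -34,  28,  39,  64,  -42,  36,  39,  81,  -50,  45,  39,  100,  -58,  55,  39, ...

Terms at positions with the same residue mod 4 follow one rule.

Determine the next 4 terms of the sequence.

121, -66, 66, 39

Taking every 4th term gives 4 separate tracks.
Stream A: 25, 36, 49, 64, 81, 100 (consecutive squares n² from n = 5).
Stream B: -18, -26, -34, -42, -50, -58 (subtracting 8 each time).
Stream C: 15, 21, 28, 36, 45, 55 (the triangular numbers T_5, T_6, …).
Stream D: 39, 39, 39, 39, 39, 39 (the constant sequence 39).
Position 25 falls in stream A as its term 7, giving 121.
Position 26 → stream B, term 7 = -66.
Term 27 comes from stream C (its 7th entry): 66.
The 28th slot belongs to stream D; its 7th term is 39.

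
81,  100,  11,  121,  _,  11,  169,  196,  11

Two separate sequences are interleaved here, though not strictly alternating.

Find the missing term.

144

The slot pattern repeats as AAB (period 3), so there are 2 interleaved tracks.
Track A: 81, 100, 121, ?, 169, 196 (the squares 9², 10², 11², …).
Track B: 11, 11, 11 (the constant sequence 11).
Filling track A at index 4 by its rule yields 144.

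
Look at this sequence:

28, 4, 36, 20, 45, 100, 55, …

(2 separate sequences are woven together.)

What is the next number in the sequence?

Split by position mod 2 into 2 tracks.
Stream A = 28, 36, 45, 55: triangular numbers starting at T_7.
Stream B = 4, 20, 100: multiplying by 5 each time.
Term 8 comes from stream B (its 4th entry): 500.

500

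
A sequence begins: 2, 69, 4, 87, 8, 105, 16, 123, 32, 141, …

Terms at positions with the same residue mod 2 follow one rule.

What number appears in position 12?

159

Split by position mod 2 into 2 tracks.
Track A = 2, 4, 8, 16, 32: successive powers of 2.
Track B = 69, 87, 105, 123, 141: arithmetic, step +18.
The 12th slot belongs to track B; its 6th term is 159.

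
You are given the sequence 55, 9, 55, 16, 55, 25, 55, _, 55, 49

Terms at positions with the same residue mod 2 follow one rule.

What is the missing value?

36

Split by position mod 2 into 2 tracks.
Subsequence A: 55, 55, 55, 55, 55. Always 55.
Subsequence B: 9, 16, 25, ?, 49. The squares 3², 4², 5², ….
So the missing entry in subsequence B is 36.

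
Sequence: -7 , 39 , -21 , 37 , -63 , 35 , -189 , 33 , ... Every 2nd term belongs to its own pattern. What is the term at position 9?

Odd-indexed and even-indexed terms follow separate rules.
Stream A is -7, -21, -63, -189, which is multiplying by 3 each time.
Stream B is 39, 37, 35, 33, which is linear: a_n = 41 − 2·n.
The 9th slot belongs to stream A; its 5th term is -567.

-567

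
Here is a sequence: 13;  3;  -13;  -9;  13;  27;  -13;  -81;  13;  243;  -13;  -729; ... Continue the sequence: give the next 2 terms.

Split by position mod 2 into 2 tracks.
Subsequence A: 13, -13, 13, -13, 13, -13 — the oscillation 13·(−1)^(n+1).
Subsequence B: 3, -9, 27, -81, 243, -729 — a geometric progression (common ratio -3).
The 13th slot belongs to subsequence A; its 7th term is 13.
Term 14 comes from subsequence B (its 7th entry): 2187.

13, 2187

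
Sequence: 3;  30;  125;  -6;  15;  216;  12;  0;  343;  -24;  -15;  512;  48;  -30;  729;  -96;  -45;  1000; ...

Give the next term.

Read the sequence 3 terms at a time; column i is its own pattern.
Track A: 3, -6, 12, -24, 48, -96 — multiplying by -2 each time.
Track B: 30, 15, 0, -15, -30, -45 — arithmetic, step −15.
Track C: 125, 216, 343, 512, 729, 1000 — perfect cubes starting at 5³.
The 19th slot belongs to track A; its 7th term is 192.

192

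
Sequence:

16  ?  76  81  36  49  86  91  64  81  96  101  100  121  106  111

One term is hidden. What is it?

25

Reading positions in blocks of 4 reveals the pattern AABB — 2 tracks woven together.
Subsequence A is 16, ?, 36, 49, 64, 81, 100, 121, which is consecutive squares n² from n = 4.
Subsequence B is 76, 81, 86, 91, 96, 101, 106, 111, which is arithmetic, step +5.
Filling subsequence A at index 2 by its rule yields 25.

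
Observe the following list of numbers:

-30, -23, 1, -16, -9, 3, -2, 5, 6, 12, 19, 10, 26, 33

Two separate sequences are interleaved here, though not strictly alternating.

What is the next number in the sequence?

15

Positions follow the repeating pattern AAB; grouping by letter gives 2 tracks.
Stream A is -30, -23, -16, -9, -2, 5, 12, 19, 26, 33, which is arithmetic with common difference +7.
Stream B is 1, 3, 6, 10, which is triangular numbers n(n+1)/2 for n = 1, 2, ….
Position 15 → stream B, term 5 = 15.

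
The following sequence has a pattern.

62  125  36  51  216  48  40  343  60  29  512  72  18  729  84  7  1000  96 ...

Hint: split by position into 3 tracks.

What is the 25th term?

-26

Taking every 3rd term gives 3 separate tracks.
Subsequence A = 62, 51, 40, 29, 18, 7: linear: a_n = 73 − 11·n.
Subsequence B = 125, 216, 343, 512, 729, 1000: perfect cubes starting at 5³.
Subsequence C = 36, 48, 60, 72, 84, 96: adding 12 each time.
Term 25 comes from subsequence A (its 9th entry): -26.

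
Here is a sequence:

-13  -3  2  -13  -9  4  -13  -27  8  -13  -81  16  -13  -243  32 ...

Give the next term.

-13

Split by position mod 3: positions 1, 4, 7, … form one track, and each other residue class forms its own.
Track A = -13, -13, -13, -13, -13: the constant sequence -13.
Track B = -3, -9, -27, -81, -243: geometric, ×3 each step.
Track C = 2, 4, 8, 16, 32: powers of 2.
Position 16 falls in track A as its term 6, giving -13.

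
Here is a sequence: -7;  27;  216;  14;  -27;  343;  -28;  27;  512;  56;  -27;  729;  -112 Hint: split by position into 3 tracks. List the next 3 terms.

27, 1000, 224

Split by position mod 3 into 3 tracks.
Track A is -7, 14, -28, 56, -112, which is geometric, ×-2 each step.
Track B is 27, -27, 27, -27, which is alternating ±27.
Track C is 216, 343, 512, 729, which is consecutive cubes n³ from n = 6.
Position 14 → track B, term 5 = 27.
Position 15 → track C, term 5 = 1000.
The 16th slot belongs to track A; its 6th term is 224.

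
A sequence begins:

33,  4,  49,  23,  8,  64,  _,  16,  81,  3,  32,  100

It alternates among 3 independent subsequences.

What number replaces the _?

The terms cycle through 3 interleaved subsequences.
Track A: 33, 23, ?, 3 (subtracting 10 each time).
Track B: 4, 8, 16, 32 (powers 2^2, 2^3, 2^4, …).
Track C: 49, 64, 81, 100 (consecutive squares n² from n = 7).
The gap is track A's term 3; the rule gives 13.

13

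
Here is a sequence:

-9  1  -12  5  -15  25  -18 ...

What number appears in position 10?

625

Taking every 2nd term gives 2 separate tracks.
Track A: -9, -12, -15, -18. Subtracting 3 each time.
Track B: 1, 5, 25. Powers of 5.
Position 10 → track B, term 5 = 625.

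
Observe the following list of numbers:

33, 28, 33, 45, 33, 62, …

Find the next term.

The terms cycle through 2 interleaved subsequences.
Stream A: 33, 33, 33 (the constant sequence 33).
Stream B: 28, 45, 62 (arithmetic with common difference +17).
The 7th slot belongs to stream A; its 4th term is 33.

33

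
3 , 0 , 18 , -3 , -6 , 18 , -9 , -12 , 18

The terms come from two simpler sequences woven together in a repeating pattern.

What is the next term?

The slot pattern repeats as AAB (period 3), so there are 2 interleaved tracks.
Subsequence A is 3, 0, -3, -6, -9, -12, which is linear: a_n = 6 − 3·n.
Subsequence B is 18, 18, 18, which is always 18.
Position 10 falls in subsequence A as its term 7, giving -15.

-15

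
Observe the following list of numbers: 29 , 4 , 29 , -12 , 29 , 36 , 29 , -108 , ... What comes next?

29

Odd-indexed and even-indexed terms follow separate rules.
Subsequence A: 29, 29, 29, 29 (constant 29).
Subsequence B: 4, -12, 36, -108 (geometric, ×-3 each step).
Term 9 comes from subsequence A (its 5th entry): 29.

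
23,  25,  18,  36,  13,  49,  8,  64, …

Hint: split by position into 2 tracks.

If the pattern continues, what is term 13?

The terms cycle through 2 interleaved subsequences.
Stream A: 23, 18, 13, 8 — arithmetic with common difference −5.
Stream B: 25, 36, 49, 64 — consecutive squares n² from n = 5.
Position 13 falls in stream A as its term 7, giving -7.

-7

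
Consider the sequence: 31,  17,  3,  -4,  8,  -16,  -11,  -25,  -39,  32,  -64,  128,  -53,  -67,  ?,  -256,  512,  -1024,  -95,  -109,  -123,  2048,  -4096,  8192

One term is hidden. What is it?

The slot pattern repeats as AAABBB (period 6), so there are 2 interleaved tracks.
Track A = 31, 17, 3, -11, -25, -39, -53, -67, ?, -95, -109, -123: subtracting 14 each time.
Track B = -4, 8, -16, 32, -64, 128, -256, 512, -1024, 2048, -4096, 8192: geometric, ×-2 each step.
Filling track A at index 9 by its rule yields -81.

-81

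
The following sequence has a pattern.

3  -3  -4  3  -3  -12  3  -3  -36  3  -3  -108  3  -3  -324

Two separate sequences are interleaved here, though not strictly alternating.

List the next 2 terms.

The slot pattern repeats as AAB (period 3), so there are 2 interleaved tracks.
Track A is 3, -3, 3, -3, 3, -3, 3, -3, 3, -3, which is alternating ±3.
Track B is -4, -12, -36, -108, -324, which is a geometric progression (common ratio 3).
Position 16 falls in track A as its term 11, giving 3.
Position 17 falls in track A as its term 12, giving -3.

3, -3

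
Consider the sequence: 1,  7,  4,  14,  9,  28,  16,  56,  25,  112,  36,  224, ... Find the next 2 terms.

Split by position mod 2 into 2 tracks.
Track A: 1, 4, 9, 16, 25, 36 (the squares 1², 2², 3², …).
Track B: 7, 14, 28, 56, 112, 224 (geometric with ratio 2).
Position 13 falls in track A as its term 7, giving 49.
Position 14 falls in track B as its term 7, giving 448.

49, 448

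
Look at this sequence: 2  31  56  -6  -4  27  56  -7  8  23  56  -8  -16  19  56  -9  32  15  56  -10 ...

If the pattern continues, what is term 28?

Split by position mod 4 into 4 tracks.
Stream A = 2, -4, 8, -16, 32: geometric, ×-2 each step.
Stream B = 31, 27, 23, 19, 15: arithmetic with common difference −4.
Stream C = 56, 56, 56, 56, 56: the constant sequence 56.
Stream D = -6, -7, -8, -9, -10: arithmetic, step −1.
Position 28 → stream D, term 7 = -12.

-12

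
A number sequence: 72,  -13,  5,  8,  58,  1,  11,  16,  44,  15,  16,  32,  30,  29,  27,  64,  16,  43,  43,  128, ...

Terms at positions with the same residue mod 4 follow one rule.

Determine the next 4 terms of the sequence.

2, 57, 70, 256

Taking every 4th term gives 4 separate tracks.
Track A: 72, 58, 44, 30, 16 — linear: a_n = 86 − 14·n.
Track B: -13, 1, 15, 29, 43 — arithmetic with common difference +14.
Track C: 5, 11, 16, 27, 43 — Fibonacci-style (each term is the sum of the two before it).
Track D: 8, 16, 32, 64, 128 — successive powers of 2.
Position 21 falls in track A as its term 6, giving 2.
Term 22 comes from track B (its 6th entry): 57.
Position 23 falls in track C as its term 6, giving 70.
Position 24 falls in track D as its term 6, giving 256.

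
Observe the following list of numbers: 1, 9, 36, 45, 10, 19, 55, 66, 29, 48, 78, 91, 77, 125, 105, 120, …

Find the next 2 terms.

202, 327

The slot pattern repeats as AABB (period 4), so there are 2 interleaved tracks.
Track A: 1, 9, 10, 19, 29, 48, 77, 125. A Fibonacci-like recurrence a_n = a_{n-1} + a_{n-2}.
Track B: 36, 45, 55, 66, 78, 91, 105, 120. Triangular numbers starting at T_8.
Position 17 falls in track A as its term 9, giving 202.
The 18th slot belongs to track A; its 10th term is 327.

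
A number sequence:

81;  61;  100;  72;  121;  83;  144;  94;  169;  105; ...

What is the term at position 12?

Taking every 2nd term gives 2 separate tracks.
Track A = 81, 100, 121, 144, 169: perfect squares starting at 9².
Track B = 61, 72, 83, 94, 105: linear: a_n = 50 + 11·n.
Position 12 → track B, term 6 = 116.

116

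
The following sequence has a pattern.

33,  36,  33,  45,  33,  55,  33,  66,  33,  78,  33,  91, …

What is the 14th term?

105

Positions 1, 3, 5, … form one subsequence and positions 2, 4, 6, … form another.
Track A: 33, 33, 33, 33, 33, 33 — constant 33.
Track B: 36, 45, 55, 66, 78, 91 — triangular numbers n(n+1)/2 for n = 8, 9, ….
Position 14 falls in track B as its term 7, giving 105.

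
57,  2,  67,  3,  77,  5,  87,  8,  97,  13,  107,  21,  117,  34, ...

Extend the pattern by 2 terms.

127, 55

Taking every 2nd term gives 2 separate tracks.
Subsequence A is 57, 67, 77, 87, 97, 107, 117, which is adding 10 each time.
Subsequence B is 2, 3, 5, 8, 13, 21, 34, which is Fibonacci-style (each term is the sum of the two before it).
Term 15 comes from subsequence A (its 8th entry): 127.
Position 16 → subsequence B, term 8 = 55.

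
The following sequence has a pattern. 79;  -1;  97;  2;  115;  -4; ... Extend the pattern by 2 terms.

Taking every 2nd term gives 2 separate tracks.
Stream A: 79, 97, 115 (adding 18 each time).
Stream B: -1, 2, -4 (multiplying by -2 each time).
Term 7 comes from stream A (its 4th entry): 133.
Term 8 comes from stream B (its 4th entry): 8.

133, 8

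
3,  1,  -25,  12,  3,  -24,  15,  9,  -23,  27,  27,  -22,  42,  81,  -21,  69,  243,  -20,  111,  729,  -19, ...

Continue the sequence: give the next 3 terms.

The terms cycle through 3 interleaved subsequences.
Track A: 3, 12, 15, 27, 42, 69, 111. Each term equals the sum of the previous two.
Track B: 1, 3, 9, 27, 81, 243, 729. Successive powers of 3.
Track C: -25, -24, -23, -22, -21, -20, -19. Arithmetic, step +1.
The 22nd slot belongs to track A; its 8th term is 180.
The 23rd slot belongs to track B; its 8th term is 2187.
Position 24 → track C, term 8 = -18.

180, 2187, -18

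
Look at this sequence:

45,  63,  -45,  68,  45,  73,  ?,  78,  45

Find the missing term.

The terms cycle through 2 interleaved subsequences.
Track A is 45, -45, 45, ?, 45, which is alternating ±45.
Track B is 63, 68, 73, 78, which is arithmetic with common difference +5.
So the missing entry in track A is -45.

-45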